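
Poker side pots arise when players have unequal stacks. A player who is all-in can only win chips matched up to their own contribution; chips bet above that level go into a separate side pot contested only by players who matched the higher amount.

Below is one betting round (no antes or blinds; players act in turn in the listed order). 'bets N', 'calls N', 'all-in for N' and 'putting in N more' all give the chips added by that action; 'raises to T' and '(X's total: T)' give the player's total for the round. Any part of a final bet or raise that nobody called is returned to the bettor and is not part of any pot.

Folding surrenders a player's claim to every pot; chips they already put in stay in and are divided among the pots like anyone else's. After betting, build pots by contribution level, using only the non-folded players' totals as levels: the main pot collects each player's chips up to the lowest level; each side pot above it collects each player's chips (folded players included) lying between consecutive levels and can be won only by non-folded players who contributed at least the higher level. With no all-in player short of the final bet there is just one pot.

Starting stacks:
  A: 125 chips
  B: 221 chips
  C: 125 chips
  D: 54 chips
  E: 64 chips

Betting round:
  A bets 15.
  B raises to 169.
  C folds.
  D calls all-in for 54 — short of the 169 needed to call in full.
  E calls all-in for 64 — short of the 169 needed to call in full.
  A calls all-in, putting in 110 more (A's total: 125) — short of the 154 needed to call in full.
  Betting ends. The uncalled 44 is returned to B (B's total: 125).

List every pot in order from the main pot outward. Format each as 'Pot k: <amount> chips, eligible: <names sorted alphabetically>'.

Contributions (after 44 returned to B): A=125, B=125, D=54, E=64
Folded: C
Pot levels (distinct totals of non-folded players): 54, 64, 125
Layer 1-54: 54 each from A, B, D, E = 54*4 = 216 chips; eligible A, B, D, E
Layer 55-64: 10 each from A, B, E = 10*3 = 30 chips; eligible A, B, E
Layer 65-125: 61 each from A, B = 61*2 = 122 chips; eligible A, B

Pot 1: 216 chips, eligible: A, B, D, E
Pot 2: 30 chips, eligible: A, B, E
Pot 3: 122 chips, eligible: A, B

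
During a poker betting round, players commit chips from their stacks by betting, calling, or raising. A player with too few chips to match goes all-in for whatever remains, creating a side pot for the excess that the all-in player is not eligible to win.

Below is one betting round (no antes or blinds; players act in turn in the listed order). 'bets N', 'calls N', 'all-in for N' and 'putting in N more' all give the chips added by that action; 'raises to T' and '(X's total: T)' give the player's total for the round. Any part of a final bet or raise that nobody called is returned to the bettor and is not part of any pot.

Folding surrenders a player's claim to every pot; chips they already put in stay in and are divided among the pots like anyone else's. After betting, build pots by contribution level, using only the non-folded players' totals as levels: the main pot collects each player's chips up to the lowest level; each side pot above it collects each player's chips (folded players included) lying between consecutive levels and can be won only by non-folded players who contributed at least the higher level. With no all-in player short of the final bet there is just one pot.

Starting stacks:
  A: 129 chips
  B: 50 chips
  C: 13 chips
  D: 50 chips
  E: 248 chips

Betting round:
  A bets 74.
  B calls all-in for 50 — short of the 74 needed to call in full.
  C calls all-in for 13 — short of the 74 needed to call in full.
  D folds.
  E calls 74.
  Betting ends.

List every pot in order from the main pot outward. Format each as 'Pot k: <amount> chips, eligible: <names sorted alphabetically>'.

Contributions: A=74, B=50, C=13, E=74
Folded: D
Pot levels (distinct totals of non-folded players): 13, 50, 74
Layer 1-13: 13 each from A, B, C, E = 13*4 = 52 chips; eligible A, B, C, E
Layer 14-50: 37 each from A, B, E = 37*3 = 111 chips; eligible A, B, E
Layer 51-74: 24 each from A, E = 24*2 = 48 chips; eligible A, E

Pot 1: 52 chips, eligible: A, B, C, E
Pot 2: 111 chips, eligible: A, B, E
Pot 3: 48 chips, eligible: A, E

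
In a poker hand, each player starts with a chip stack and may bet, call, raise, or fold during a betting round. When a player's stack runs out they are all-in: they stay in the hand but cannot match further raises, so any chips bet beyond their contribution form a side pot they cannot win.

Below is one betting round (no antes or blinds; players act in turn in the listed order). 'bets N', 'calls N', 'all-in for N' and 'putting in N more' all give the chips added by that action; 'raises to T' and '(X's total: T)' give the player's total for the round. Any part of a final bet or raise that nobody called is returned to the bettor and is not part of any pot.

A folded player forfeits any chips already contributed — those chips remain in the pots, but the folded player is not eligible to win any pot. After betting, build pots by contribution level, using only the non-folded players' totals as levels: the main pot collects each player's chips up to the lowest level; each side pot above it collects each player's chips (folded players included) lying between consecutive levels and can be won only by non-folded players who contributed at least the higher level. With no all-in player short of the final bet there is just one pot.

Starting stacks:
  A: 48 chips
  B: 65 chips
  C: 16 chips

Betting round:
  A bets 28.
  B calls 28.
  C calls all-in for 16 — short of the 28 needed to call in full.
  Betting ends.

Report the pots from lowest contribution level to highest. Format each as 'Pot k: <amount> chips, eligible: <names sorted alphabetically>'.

Pot 1: 48 chips, eligible: A, B, C
Pot 2: 24 chips, eligible: A, B

Derivation:
Contributions: A=28, B=28, C=16
Pot levels (distinct totals of non-folded players): 16, 28
Layer 1-16: 16 each from A, B, C = 16*3 = 48 chips; eligible A, B, C
Layer 17-28: 12 each from A, B = 12*2 = 24 chips; eligible A, B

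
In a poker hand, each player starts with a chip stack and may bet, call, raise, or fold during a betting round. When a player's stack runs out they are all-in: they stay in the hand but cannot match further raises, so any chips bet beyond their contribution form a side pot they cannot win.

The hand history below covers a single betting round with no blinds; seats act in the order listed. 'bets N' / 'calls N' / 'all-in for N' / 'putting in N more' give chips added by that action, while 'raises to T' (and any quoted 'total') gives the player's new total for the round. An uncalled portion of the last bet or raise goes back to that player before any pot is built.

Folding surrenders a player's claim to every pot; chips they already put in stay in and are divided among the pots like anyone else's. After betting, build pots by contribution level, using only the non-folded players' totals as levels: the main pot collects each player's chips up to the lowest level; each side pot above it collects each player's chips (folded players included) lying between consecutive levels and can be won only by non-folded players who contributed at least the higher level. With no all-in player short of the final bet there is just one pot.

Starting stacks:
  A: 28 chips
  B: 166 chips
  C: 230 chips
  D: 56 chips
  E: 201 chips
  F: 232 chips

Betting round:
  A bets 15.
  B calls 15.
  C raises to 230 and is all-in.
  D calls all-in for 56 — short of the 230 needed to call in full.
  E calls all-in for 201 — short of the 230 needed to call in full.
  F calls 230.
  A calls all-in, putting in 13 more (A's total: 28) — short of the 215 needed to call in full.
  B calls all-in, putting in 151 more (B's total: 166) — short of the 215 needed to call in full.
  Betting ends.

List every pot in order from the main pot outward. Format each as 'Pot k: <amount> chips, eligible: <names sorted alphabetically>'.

Pot 1: 168 chips, eligible: A, B, C, D, E, F
Pot 2: 140 chips, eligible: B, C, D, E, F
Pot 3: 440 chips, eligible: B, C, E, F
Pot 4: 105 chips, eligible: C, E, F
Pot 5: 58 chips, eligible: C, F

Derivation:
Contributions: A=28, B=166, C=230, D=56, E=201, F=230
Pot levels (distinct totals of non-folded players): 28, 56, 166, 201, 230
Layer 1-28: 28 each from A, B, C, D, E, F = 28*6 = 168 chips; eligible A, B, C, D, E, F
Layer 29-56: 28 each from B, C, D, E, F = 28*5 = 140 chips; eligible B, C, D, E, F
Layer 57-166: 110 each from B, C, E, F = 110*4 = 440 chips; eligible B, C, E, F
Layer 167-201: 35 each from C, E, F = 35*3 = 105 chips; eligible C, E, F
Layer 202-230: 29 each from C, F = 29*2 = 58 chips; eligible C, F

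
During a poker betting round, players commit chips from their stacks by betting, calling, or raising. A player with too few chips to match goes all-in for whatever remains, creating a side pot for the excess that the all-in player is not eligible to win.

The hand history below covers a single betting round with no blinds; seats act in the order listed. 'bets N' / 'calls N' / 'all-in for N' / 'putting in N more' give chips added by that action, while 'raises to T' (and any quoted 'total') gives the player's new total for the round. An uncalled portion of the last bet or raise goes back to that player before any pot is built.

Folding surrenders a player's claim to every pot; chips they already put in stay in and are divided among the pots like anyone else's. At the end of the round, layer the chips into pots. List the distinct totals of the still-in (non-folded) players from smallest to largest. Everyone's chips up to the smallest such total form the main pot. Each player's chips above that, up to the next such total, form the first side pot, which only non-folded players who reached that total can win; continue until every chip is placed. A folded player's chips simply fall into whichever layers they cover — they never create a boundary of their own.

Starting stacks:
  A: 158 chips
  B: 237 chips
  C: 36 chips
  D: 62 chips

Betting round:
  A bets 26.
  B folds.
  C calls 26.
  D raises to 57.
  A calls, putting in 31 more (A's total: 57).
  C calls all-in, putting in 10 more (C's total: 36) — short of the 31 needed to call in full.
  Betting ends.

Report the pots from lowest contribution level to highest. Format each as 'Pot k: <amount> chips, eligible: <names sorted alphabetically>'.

Pot 1: 108 chips, eligible: A, C, D
Pot 2: 42 chips, eligible: A, D

Derivation:
Contributions: A=57, C=36, D=57
Folded: B
Pot levels (distinct totals of non-folded players): 36, 57
Layer 1-36: 36 each from A, C, D = 36*3 = 108 chips; eligible A, C, D
Layer 37-57: 21 each from A, D = 21*2 = 42 chips; eligible A, D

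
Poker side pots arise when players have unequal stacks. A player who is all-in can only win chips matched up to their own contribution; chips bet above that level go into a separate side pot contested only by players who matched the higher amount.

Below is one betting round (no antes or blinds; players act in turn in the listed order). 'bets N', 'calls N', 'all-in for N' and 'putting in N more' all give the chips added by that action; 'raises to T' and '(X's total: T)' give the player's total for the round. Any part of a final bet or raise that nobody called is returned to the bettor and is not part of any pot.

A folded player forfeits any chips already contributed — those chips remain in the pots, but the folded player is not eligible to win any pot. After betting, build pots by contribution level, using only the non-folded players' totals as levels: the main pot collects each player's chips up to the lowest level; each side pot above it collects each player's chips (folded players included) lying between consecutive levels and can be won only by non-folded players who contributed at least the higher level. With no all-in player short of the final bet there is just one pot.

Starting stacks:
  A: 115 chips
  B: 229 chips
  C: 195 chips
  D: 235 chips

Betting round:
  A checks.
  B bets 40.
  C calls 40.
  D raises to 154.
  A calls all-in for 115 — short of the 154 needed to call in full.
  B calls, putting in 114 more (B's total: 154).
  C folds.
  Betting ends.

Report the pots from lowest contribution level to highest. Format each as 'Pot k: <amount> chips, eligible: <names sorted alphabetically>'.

Pot 1: 385 chips, eligible: A, B, D
Pot 2: 78 chips, eligible: B, D

Derivation:
Contributions: A=115, B=154, C=40, D=154
Folded: C
Pot levels (distinct totals of non-folded players): 115, 154
Layer 1-115: A 115 + B 115 + C 40 + D 115 = 385 chips; eligible A, B, D
Layer 116-154: 39 each from B, D = 39*2 = 78 chips; eligible B, D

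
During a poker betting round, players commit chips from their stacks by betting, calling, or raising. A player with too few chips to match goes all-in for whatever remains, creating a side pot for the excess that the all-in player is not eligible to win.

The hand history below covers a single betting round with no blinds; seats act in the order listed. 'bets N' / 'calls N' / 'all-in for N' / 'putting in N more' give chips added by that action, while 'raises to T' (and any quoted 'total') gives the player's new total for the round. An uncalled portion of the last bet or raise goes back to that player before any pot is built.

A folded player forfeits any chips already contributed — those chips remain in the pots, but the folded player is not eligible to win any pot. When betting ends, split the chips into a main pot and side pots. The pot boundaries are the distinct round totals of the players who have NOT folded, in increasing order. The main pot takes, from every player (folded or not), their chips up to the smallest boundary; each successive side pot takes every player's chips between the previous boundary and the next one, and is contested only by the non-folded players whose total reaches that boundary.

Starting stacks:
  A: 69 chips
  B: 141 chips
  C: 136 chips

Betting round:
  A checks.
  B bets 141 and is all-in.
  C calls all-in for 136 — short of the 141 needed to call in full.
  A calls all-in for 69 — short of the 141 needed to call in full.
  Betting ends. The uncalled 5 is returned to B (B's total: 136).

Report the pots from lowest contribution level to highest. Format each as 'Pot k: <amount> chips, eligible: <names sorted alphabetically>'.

Contributions (after 5 returned to B): A=69, B=136, C=136
Pot levels (distinct totals of non-folded players): 69, 136
Layer 1-69: 69 each from A, B, C = 69*3 = 207 chips; eligible A, B, C
Layer 70-136: 67 each from B, C = 67*2 = 134 chips; eligible B, C

Pot 1: 207 chips, eligible: A, B, C
Pot 2: 134 chips, eligible: B, C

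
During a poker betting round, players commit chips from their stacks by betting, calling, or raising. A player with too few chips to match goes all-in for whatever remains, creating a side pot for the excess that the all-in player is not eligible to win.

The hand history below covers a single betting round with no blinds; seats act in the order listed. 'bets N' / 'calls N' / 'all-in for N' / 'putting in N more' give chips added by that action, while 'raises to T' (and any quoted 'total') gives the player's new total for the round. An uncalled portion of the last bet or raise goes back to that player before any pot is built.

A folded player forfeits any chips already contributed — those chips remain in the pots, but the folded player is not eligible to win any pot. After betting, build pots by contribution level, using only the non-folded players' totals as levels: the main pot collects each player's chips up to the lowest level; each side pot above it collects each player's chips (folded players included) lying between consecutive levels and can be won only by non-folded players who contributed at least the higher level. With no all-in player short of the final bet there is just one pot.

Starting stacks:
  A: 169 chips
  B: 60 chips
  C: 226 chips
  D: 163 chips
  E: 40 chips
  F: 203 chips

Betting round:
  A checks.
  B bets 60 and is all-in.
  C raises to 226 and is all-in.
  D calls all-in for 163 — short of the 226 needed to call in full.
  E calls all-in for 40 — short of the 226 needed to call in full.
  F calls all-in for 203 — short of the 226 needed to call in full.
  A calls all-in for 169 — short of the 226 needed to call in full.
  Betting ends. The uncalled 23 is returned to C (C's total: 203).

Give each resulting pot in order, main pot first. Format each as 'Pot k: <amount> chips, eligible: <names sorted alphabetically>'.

Pot 1: 240 chips, eligible: A, B, C, D, E, F
Pot 2: 100 chips, eligible: A, B, C, D, F
Pot 3: 412 chips, eligible: A, C, D, F
Pot 4: 18 chips, eligible: A, C, F
Pot 5: 68 chips, eligible: C, F

Derivation:
Contributions (after 23 returned to C): A=169, B=60, C=203, D=163, E=40, F=203
Pot levels (distinct totals of non-folded players): 40, 60, 163, 169, 203
Layer 1-40: 40 each from A, B, C, D, E, F = 40*6 = 240 chips; eligible A, B, C, D, E, F
Layer 41-60: 20 each from A, B, C, D, F = 20*5 = 100 chips; eligible A, B, C, D, F
Layer 61-163: 103 each from A, C, D, F = 103*4 = 412 chips; eligible A, C, D, F
Layer 164-169: 6 each from A, C, F = 6*3 = 18 chips; eligible A, C, F
Layer 170-203: 34 each from C, F = 34*2 = 68 chips; eligible C, F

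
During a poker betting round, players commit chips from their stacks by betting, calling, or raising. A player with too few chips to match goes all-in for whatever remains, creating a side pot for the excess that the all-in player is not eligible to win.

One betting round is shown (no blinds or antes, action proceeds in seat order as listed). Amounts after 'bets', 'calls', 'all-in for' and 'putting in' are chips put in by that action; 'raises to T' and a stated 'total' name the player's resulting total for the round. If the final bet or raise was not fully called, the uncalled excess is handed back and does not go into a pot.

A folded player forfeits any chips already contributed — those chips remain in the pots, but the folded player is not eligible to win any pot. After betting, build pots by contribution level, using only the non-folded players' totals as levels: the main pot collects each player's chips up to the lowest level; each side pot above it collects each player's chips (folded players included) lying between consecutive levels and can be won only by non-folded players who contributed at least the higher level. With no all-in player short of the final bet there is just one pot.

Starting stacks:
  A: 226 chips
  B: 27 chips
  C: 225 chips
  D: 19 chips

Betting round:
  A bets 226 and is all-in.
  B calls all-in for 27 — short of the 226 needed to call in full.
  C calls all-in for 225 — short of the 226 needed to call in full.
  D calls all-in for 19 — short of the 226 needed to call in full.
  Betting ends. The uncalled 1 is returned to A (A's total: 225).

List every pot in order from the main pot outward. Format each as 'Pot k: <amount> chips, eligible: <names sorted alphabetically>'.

Pot 1: 76 chips, eligible: A, B, C, D
Pot 2: 24 chips, eligible: A, B, C
Pot 3: 396 chips, eligible: A, C

Derivation:
Contributions (after 1 returned to A): A=225, B=27, C=225, D=19
Pot levels (distinct totals of non-folded players): 19, 27, 225
Layer 1-19: 19 each from A, B, C, D = 19*4 = 76 chips; eligible A, B, C, D
Layer 20-27: 8 each from A, B, C = 8*3 = 24 chips; eligible A, B, C
Layer 28-225: 198 each from A, C = 198*2 = 396 chips; eligible A, C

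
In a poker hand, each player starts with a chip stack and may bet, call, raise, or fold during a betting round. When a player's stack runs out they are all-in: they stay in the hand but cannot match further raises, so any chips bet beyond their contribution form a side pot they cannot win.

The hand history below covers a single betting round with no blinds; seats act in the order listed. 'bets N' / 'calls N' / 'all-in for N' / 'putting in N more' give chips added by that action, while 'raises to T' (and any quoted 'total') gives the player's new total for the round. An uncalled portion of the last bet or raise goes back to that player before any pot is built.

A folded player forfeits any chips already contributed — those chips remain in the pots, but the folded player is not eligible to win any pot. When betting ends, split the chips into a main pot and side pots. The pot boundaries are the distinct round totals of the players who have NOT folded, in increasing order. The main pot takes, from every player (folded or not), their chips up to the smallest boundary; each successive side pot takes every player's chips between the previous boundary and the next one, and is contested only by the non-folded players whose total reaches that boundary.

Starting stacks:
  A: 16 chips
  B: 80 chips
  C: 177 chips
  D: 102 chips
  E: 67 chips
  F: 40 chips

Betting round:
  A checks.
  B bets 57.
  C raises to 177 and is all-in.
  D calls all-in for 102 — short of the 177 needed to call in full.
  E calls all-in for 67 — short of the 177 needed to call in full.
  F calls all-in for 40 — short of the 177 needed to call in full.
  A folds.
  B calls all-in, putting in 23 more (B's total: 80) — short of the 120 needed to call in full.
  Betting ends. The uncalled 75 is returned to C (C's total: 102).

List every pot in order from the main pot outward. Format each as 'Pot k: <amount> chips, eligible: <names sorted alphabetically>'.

Contributions (after 75 returned to C): B=80, C=102, D=102, E=67, F=40
Folded: A
Pot levels (distinct totals of non-folded players): 40, 67, 80, 102
Layer 1-40: 40 each from B, C, D, E, F = 40*5 = 200 chips; eligible B, C, D, E, F
Layer 41-67: 27 each from B, C, D, E = 27*4 = 108 chips; eligible B, C, D, E
Layer 68-80: 13 each from B, C, D = 13*3 = 39 chips; eligible B, C, D
Layer 81-102: 22 each from C, D = 22*2 = 44 chips; eligible C, D

Pot 1: 200 chips, eligible: B, C, D, E, F
Pot 2: 108 chips, eligible: B, C, D, E
Pot 3: 39 chips, eligible: B, C, D
Pot 4: 44 chips, eligible: C, D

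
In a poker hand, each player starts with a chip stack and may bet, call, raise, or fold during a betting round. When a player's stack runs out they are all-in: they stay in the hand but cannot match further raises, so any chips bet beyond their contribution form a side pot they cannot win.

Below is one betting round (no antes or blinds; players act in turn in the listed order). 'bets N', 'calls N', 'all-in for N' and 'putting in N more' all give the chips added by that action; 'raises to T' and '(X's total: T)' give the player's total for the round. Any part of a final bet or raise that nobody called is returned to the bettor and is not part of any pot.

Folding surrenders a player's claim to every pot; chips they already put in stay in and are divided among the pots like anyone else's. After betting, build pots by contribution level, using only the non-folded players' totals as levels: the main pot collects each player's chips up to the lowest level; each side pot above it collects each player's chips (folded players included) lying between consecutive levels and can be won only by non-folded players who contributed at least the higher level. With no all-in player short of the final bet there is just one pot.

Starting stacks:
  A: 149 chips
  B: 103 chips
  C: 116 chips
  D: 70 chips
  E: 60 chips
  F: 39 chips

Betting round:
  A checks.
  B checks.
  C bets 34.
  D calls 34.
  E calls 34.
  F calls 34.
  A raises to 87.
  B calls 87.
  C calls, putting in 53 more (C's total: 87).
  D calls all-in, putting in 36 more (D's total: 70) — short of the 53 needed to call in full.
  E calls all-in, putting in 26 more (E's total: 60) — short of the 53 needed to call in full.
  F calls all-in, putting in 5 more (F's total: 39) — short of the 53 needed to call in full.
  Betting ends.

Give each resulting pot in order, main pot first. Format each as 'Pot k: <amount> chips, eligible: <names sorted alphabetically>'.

Contributions: A=87, B=87, C=87, D=70, E=60, F=39
Pot levels (distinct totals of non-folded players): 39, 60, 70, 87
Layer 1-39: 39 each from A, B, C, D, E, F = 39*6 = 234 chips; eligible A, B, C, D, E, F
Layer 40-60: 21 each from A, B, C, D, E = 21*5 = 105 chips; eligible A, B, C, D, E
Layer 61-70: 10 each from A, B, C, D = 10*4 = 40 chips; eligible A, B, C, D
Layer 71-87: 17 each from A, B, C = 17*3 = 51 chips; eligible A, B, C

Pot 1: 234 chips, eligible: A, B, C, D, E, F
Pot 2: 105 chips, eligible: A, B, C, D, E
Pot 3: 40 chips, eligible: A, B, C, D
Pot 4: 51 chips, eligible: A, B, C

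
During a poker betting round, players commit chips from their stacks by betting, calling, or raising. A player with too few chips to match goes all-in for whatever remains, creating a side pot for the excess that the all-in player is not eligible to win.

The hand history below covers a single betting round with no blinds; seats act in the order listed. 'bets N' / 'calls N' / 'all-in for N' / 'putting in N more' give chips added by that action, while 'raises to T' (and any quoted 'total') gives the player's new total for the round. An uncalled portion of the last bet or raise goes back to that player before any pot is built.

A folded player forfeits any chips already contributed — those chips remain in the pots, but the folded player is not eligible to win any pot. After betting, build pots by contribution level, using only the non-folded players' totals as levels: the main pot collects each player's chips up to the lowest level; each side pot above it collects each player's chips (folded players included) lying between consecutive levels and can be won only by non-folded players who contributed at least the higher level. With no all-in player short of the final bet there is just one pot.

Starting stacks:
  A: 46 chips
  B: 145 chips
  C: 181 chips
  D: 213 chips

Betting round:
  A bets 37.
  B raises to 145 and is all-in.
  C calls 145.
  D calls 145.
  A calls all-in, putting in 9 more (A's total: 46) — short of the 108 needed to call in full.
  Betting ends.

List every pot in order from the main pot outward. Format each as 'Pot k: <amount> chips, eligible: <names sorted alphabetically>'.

Contributions: A=46, B=145, C=145, D=145
Pot levels (distinct totals of non-folded players): 46, 145
Layer 1-46: 46 each from A, B, C, D = 46*4 = 184 chips; eligible A, B, C, D
Layer 47-145: 99 each from B, C, D = 99*3 = 297 chips; eligible B, C, D

Pot 1: 184 chips, eligible: A, B, C, D
Pot 2: 297 chips, eligible: B, C, D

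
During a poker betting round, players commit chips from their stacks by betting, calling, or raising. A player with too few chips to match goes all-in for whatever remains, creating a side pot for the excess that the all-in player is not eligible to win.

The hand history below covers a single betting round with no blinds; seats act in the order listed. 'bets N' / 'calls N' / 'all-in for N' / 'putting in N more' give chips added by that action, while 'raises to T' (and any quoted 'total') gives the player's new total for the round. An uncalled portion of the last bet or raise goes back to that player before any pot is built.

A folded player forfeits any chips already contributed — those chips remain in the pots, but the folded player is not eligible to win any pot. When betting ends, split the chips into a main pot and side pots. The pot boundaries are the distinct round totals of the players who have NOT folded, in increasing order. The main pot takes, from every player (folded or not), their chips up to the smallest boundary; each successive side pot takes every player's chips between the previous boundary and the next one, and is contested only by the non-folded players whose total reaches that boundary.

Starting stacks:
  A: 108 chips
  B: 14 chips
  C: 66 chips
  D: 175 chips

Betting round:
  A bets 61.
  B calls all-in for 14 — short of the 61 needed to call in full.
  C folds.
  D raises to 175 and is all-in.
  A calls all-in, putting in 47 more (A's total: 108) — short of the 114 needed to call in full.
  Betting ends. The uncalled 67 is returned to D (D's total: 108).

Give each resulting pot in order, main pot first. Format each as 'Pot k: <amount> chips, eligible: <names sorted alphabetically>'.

Contributions (after 67 returned to D): A=108, B=14, D=108
Folded: C
Pot levels (distinct totals of non-folded players): 14, 108
Layer 1-14: 14 each from A, B, D = 14*3 = 42 chips; eligible A, B, D
Layer 15-108: 94 each from A, D = 94*2 = 188 chips; eligible A, D

Pot 1: 42 chips, eligible: A, B, D
Pot 2: 188 chips, eligible: A, D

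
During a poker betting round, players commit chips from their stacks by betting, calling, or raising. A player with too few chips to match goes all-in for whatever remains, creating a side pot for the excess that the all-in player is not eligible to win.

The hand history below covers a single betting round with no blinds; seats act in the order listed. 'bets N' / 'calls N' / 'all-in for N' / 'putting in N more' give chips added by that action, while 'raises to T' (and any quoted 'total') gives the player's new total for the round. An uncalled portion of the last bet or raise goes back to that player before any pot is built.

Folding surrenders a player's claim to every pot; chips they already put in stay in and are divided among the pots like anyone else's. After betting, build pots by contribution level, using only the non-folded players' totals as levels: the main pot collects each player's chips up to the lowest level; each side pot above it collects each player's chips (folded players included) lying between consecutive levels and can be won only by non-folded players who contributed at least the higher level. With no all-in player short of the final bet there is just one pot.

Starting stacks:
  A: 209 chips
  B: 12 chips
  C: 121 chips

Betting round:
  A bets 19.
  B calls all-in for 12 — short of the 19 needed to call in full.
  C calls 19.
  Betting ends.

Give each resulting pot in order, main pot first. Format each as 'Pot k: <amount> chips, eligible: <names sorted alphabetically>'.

Contributions: A=19, B=12, C=19
Pot levels (distinct totals of non-folded players): 12, 19
Layer 1-12: 12 each from A, B, C = 12*3 = 36 chips; eligible A, B, C
Layer 13-19: 7 each from A, C = 7*2 = 14 chips; eligible A, C

Pot 1: 36 chips, eligible: A, B, C
Pot 2: 14 chips, eligible: A, C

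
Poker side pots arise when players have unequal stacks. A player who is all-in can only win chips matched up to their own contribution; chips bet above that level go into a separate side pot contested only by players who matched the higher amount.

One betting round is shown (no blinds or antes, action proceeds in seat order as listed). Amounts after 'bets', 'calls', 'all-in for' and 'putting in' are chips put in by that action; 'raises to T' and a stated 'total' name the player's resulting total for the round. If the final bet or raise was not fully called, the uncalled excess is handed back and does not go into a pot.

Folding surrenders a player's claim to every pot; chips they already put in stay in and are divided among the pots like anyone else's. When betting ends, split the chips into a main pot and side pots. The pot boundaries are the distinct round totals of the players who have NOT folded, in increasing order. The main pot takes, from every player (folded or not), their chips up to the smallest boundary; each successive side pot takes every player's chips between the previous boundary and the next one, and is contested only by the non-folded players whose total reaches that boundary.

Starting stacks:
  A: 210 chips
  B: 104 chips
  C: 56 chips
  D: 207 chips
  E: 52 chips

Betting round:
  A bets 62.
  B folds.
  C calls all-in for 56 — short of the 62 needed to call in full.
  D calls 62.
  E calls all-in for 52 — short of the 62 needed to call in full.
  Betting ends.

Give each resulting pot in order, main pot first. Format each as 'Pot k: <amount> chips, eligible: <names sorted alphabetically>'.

Pot 1: 208 chips, eligible: A, C, D, E
Pot 2: 12 chips, eligible: A, C, D
Pot 3: 12 chips, eligible: A, D

Derivation:
Contributions: A=62, C=56, D=62, E=52
Folded: B
Pot levels (distinct totals of non-folded players): 52, 56, 62
Layer 1-52: 52 each from A, C, D, E = 52*4 = 208 chips; eligible A, C, D, E
Layer 53-56: 4 each from A, C, D = 4*3 = 12 chips; eligible A, C, D
Layer 57-62: 6 each from A, D = 6*2 = 12 chips; eligible A, D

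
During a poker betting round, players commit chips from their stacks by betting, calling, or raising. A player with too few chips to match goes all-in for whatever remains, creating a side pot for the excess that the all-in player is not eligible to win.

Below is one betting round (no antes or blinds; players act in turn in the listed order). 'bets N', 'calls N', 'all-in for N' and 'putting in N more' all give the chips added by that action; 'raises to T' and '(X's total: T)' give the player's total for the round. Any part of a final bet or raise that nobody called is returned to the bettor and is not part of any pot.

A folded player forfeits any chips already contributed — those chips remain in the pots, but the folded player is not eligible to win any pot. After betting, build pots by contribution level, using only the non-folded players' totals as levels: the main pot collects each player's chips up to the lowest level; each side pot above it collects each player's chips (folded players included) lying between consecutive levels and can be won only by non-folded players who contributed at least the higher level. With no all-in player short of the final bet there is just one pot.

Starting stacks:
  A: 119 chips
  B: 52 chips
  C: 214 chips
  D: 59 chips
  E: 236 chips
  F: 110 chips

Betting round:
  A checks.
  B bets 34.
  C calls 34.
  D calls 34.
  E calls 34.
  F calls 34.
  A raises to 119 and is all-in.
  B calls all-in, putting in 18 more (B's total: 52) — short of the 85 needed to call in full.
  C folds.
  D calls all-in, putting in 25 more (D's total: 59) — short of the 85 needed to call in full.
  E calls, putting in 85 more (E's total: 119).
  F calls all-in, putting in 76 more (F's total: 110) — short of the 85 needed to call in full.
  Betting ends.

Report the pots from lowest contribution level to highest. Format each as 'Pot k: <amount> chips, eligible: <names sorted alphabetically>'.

Pot 1: 294 chips, eligible: A, B, D, E, F
Pot 2: 28 chips, eligible: A, D, E, F
Pot 3: 153 chips, eligible: A, E, F
Pot 4: 18 chips, eligible: A, E

Derivation:
Contributions: A=119, B=52, C=34, D=59, E=119, F=110
Folded: C
Pot levels (distinct totals of non-folded players): 52, 59, 110, 119
Layer 1-52: A 52 + B 52 + C 34 + D 52 + E 52 + F 52 = 294 chips; eligible A, B, D, E, F
Layer 53-59: 7 each from A, D, E, F = 7*4 = 28 chips; eligible A, D, E, F
Layer 60-110: 51 each from A, E, F = 51*3 = 153 chips; eligible A, E, F
Layer 111-119: 9 each from A, E = 9*2 = 18 chips; eligible A, E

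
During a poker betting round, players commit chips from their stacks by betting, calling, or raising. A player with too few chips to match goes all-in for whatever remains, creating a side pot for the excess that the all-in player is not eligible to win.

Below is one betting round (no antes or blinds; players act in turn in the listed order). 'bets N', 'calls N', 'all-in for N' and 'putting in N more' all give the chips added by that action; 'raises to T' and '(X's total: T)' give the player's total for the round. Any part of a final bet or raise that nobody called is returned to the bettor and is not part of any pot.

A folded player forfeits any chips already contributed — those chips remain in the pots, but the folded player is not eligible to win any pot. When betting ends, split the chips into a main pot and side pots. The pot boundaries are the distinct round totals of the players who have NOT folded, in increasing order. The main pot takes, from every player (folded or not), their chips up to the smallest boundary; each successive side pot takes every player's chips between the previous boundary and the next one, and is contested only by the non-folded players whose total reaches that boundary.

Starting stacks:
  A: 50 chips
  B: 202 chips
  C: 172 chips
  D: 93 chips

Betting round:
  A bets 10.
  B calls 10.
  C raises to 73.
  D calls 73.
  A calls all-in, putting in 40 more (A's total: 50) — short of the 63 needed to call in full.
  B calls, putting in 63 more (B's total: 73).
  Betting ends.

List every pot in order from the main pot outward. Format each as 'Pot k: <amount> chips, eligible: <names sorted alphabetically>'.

Contributions: A=50, B=73, C=73, D=73
Pot levels (distinct totals of non-folded players): 50, 73
Layer 1-50: 50 each from A, B, C, D = 50*4 = 200 chips; eligible A, B, C, D
Layer 51-73: 23 each from B, C, D = 23*3 = 69 chips; eligible B, C, D

Pot 1: 200 chips, eligible: A, B, C, D
Pot 2: 69 chips, eligible: B, C, D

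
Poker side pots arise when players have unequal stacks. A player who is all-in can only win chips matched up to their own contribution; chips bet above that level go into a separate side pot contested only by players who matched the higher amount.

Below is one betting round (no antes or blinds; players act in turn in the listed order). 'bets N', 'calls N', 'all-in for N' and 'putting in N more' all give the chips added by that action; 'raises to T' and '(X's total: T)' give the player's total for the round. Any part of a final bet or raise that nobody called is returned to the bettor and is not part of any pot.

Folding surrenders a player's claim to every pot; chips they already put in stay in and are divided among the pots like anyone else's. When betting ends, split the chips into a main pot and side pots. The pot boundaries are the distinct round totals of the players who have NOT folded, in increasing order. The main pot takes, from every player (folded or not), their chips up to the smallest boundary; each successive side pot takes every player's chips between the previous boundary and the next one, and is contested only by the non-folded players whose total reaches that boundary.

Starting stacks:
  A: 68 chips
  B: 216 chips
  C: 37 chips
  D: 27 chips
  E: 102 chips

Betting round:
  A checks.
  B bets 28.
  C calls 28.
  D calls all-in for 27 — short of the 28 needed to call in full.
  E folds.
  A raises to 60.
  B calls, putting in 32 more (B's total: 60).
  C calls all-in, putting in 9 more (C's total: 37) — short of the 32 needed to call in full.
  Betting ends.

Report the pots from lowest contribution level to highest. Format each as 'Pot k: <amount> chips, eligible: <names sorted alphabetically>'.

Pot 1: 108 chips, eligible: A, B, C, D
Pot 2: 30 chips, eligible: A, B, C
Pot 3: 46 chips, eligible: A, B

Derivation:
Contributions: A=60, B=60, C=37, D=27
Folded: E
Pot levels (distinct totals of non-folded players): 27, 37, 60
Layer 1-27: 27 each from A, B, C, D = 27*4 = 108 chips; eligible A, B, C, D
Layer 28-37: 10 each from A, B, C = 10*3 = 30 chips; eligible A, B, C
Layer 38-60: 23 each from A, B = 23*2 = 46 chips; eligible A, B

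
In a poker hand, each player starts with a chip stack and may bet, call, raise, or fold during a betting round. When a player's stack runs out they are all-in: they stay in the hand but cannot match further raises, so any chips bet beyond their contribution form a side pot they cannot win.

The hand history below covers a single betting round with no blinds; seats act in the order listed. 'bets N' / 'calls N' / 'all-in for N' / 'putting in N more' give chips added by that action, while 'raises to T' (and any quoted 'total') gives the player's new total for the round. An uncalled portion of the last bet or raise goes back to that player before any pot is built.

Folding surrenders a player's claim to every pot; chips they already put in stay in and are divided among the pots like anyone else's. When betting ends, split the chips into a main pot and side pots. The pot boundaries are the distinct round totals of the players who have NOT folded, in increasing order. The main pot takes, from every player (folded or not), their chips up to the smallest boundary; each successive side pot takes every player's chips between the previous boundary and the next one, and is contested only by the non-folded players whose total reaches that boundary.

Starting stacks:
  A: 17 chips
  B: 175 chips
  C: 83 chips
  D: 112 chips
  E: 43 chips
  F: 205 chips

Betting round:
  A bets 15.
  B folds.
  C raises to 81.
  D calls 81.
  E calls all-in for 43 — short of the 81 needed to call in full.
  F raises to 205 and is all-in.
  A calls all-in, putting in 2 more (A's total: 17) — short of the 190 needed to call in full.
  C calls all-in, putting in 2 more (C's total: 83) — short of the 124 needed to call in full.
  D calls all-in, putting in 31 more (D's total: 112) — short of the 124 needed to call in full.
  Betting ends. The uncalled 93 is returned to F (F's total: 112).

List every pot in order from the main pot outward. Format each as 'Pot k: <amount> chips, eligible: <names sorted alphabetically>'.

Pot 1: 85 chips, eligible: A, C, D, E, F
Pot 2: 104 chips, eligible: C, D, E, F
Pot 3: 120 chips, eligible: C, D, F
Pot 4: 58 chips, eligible: D, F

Derivation:
Contributions (after 93 returned to F): A=17, C=83, D=112, E=43, F=112
Folded: B
Pot levels (distinct totals of non-folded players): 17, 43, 83, 112
Layer 1-17: 17 each from A, C, D, E, F = 17*5 = 85 chips; eligible A, C, D, E, F
Layer 18-43: 26 each from C, D, E, F = 26*4 = 104 chips; eligible C, D, E, F
Layer 44-83: 40 each from C, D, F = 40*3 = 120 chips; eligible C, D, F
Layer 84-112: 29 each from D, F = 29*2 = 58 chips; eligible D, F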